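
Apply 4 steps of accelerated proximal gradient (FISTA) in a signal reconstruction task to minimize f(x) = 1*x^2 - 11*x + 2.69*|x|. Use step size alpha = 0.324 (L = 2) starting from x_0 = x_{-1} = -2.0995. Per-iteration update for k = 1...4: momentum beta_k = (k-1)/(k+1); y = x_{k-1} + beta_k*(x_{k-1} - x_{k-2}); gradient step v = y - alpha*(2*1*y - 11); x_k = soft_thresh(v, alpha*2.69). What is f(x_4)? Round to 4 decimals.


FISTA on f(x) = 1*x^2 - 11*x + 2.69*|x|
L = 2, alpha = 0.324
Iteration 1: beta = 0.0, y = -2.0995 + 0.0*(-2.0995 + 2.0995) = -2.0995
  grad(y) = -15.199, v = y - alpha*grad = 2.825
  prox(v) = soft_thresh(2.825, 0.8716) = 1.9534
Iteration 2: beta = 0.3333, y = 1.9534 + 0.3333*(1.9534 + 2.0995) = 3.3044
  grad(y) = -4.3912, v = y - alpha*grad = 4.7271
  prox(v) = soft_thresh(4.7271, 0.8716) = 3.8556
Iteration 3: beta = 0.5, y = 3.8556 + 0.5*(3.8556 - 1.9534) = 4.8067
  grad(y) = -1.3867, v = y - alpha*grad = 5.2559
  prox(v) = soft_thresh(5.2559, 0.8716) = 4.3844
Iteration 4: beta = 0.6, y = 4.3844 + 0.6*(4.3844 - 3.8556) = 4.7017
  grad(y) = -1.5967, v = y - alpha*grad = 5.219
  prox(v) = soft_thresh(5.219, 0.8716) = 4.3474
f(x_4) = 1*4.3474^2 - 11*4.3474 + 2.69*|4.3474| = -17.227


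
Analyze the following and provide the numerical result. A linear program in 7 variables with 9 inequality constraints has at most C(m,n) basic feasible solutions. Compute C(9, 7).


Each vertex corresponds to some choice of n active constraints out of m, so the number of vertices is at most C(m, n) = m! / (n!(m-n)!).
m = 9, n = 7
Numerator: 9 * 8 * 7 * 6 * 5 * 4 * 3
Denominator: 7! = 5040
C(9, 7) = 36


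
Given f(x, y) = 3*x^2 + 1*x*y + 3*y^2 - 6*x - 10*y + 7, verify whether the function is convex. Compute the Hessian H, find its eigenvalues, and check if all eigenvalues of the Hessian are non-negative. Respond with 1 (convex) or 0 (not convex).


The Hessian of f(x,y) = 3*x^2 + 1*x*y + 3*y^2 - 6*x - 10*y + 7 is:
H = [[6, 1], [1, 6]]
Trace = 6 + 6 = 12
Determinant = 6*6 - (1)^2 = 35
Discriminant = (12)^2 - 4*35 = 4.0
Eigenvalues: lambda_1 = 5.0, lambda_2 = 7.0
The function is convex.

1


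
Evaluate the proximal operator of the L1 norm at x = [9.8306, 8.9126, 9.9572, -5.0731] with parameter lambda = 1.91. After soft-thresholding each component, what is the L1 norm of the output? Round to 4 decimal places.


Soft-thresholding with lambda = 1.91:
prox(9.8306) = sign(9.8306)*max(|9.8306| - 1.91, 0) = 7.9206
prox(8.9126) = sign(8.9126)*max(|8.9126| - 1.91, 0) = 7.0026
prox(9.9572) = sign(9.9572)*max(|9.9572| - 1.91, 0) = 8.0472
prox(-5.0731) = sign(-5.0731)*max(|-5.0731| - 1.91, 0) = -3.1631
prox(x) = [7.9206, 7.0026, 8.0472, -3.1631]
||prox(x)||_1 = 7.9206 + 7.0026 + 8.0472 + 3.1631 = 26.1335


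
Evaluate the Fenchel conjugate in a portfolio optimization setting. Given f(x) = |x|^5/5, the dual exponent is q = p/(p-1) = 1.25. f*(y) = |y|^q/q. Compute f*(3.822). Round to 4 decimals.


The conjugate exponent q satisfies 1/p + 1/q = 1.
p = 5, so q = 5/(5 - 1) = 1.25
|y|^q = 3.822^1.25 = 5.344
f*(3.822) = 5.344 / 1.25 = 4.2752


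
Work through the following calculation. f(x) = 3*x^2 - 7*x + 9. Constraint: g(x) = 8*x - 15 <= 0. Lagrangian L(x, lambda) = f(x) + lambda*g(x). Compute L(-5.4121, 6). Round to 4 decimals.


Step 1: Evaluate f(x).
f(-5.4121) = 3*(-5.4121)^2 - 7*(-5.4121) + 9 = 134.7572
Step 2: Evaluate g(x).
g(-5.4121) = 8*-5.4121 - 15 = -58.2968
Step 3: Compute Lagrangian.
L = 134.7572 + 6*-58.2968 = -215.0236


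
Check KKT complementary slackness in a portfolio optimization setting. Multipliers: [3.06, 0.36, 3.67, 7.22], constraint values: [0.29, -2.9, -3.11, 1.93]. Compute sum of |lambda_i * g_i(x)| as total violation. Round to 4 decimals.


KKT complementary slackness check:
lambda_1 * g_1 = 3.06 * 0.29 = 0.8874
lambda_2 * g_2 = 0.36 * -2.9 = -1.044
lambda_3 * g_3 = 3.67 * -3.11 = -11.4137
lambda_4 * g_4 = 7.22 * 1.93 = 13.9346
Total violation = 0.8874 + 1.044 + 11.4137 + 13.9346 = 27.2797


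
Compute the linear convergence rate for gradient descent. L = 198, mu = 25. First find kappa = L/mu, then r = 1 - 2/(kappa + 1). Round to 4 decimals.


Step 1: Compute the condition number.
kappa = L/mu = 198/25 = 7.92
Step 2: Compute the convergence rate.
r = 1 - 2/(kappa + 1) = 1 - 2*mu/(L + mu) = (L - mu)/(L + mu) = 173/223 = 0.7758


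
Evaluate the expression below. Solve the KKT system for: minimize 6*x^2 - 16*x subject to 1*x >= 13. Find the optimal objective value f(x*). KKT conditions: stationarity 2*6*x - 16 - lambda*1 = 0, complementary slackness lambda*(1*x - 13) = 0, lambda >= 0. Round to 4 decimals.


Step 1: Try lambda = 0 (constraint inactive).
x_unc = 16/(2*6) = 1.3333
Check: 1*1.3333 = 1.3333 < 13 -- violated!
Step 2: Constraint must be active: 1*x = 13
x* = 13/1 = 13.0
lambda = (2*6*13.0 - 16)/1 = 140.0
Step 3: Compute optimal value.
f(x*) = 6*13.0^2 - 16*13.0 = 806.0


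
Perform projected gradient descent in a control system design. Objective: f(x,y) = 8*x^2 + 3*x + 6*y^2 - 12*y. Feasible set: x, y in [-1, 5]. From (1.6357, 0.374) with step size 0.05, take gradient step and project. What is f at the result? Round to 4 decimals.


Step 1: Compute gradient at (1.6357, 0.374).
grad_x = 2*8*1.6357 + 3 = 29.1712
grad_y = 2*6*0.374 - 12 = -7.512
Step 2: Gradient step.
x_raw = 1.6357 - 0.05*29.1712 = 0.1771
y_raw = 0.374 - 0.05*-7.512 = 0.7496
Step 3: Project onto [-1, 5].
x_proj = clip(0.1771) = 0.1771
y_proj = clip(0.7496) = 0.7496
Step 4: Evaluate f.
f(0.1771, 0.7496) = -4.8414


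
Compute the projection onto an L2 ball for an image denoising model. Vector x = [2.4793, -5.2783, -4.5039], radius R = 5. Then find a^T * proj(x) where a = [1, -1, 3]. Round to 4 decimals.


Step 1: Compute ||x|| (intermediates to 6 decimals).
||x|| = sqrt(2.4793^2 + (-5.2783)^2 + (-4.5039)^2) = 7.368344
Step 2: Project.
Since ||x|| > R, scale = R/||x|| = 5/7.368344 = 0.678579, proj(x) = scale * x
proj(x) = [1.682401, -3.581744, -3.056252]
Step 3: Dot product.
a^T * proj(x) = 1*1.682401 - 1*(-3.581744) + 3*(-3.056252) = -3.9046


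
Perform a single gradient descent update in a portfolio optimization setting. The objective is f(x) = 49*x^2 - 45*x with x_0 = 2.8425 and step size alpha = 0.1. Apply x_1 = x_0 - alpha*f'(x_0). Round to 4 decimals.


We compute the gradient at x_0 and apply the update.
f'(x) = 98*x - 45
f'(2.8425) = 98*2.8425 - 45 = 233.565
x_1 = 2.8425 - 0.1*233.565 = -20.514


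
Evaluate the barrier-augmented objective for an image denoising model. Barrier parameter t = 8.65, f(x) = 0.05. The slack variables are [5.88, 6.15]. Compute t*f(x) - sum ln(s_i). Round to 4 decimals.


Step 1: Compute log-barrier.
ln values: [1.7716, 1.8165]
phi = -(1.7716 + 1.8165) = -3.588
Step 2: Compute augmented objective.
t*f(x) = 8.65*0.05 = 0.4325
Total = 0.4325 - 3.588 = -3.1555


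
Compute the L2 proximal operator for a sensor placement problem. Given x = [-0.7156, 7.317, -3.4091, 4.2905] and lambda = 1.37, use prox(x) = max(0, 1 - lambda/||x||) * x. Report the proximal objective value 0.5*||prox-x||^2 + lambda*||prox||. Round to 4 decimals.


Step 1: Compute ||x||.
||x|| = 9.1696
Step 2: Compute scaling factor.
scale = max(0, 1 - 1.37/9.1696) = 0.8506
Step 3: prox(x) = [-0.6087, 6.2238, -2.8998, 3.6495]
||prox(x)|| = 7.7996
Step 4: Proximal objective.
0.5*||prox-x||^2 = 0.9385
lambda*||prox|| = 10.6855
Total = 11.6239


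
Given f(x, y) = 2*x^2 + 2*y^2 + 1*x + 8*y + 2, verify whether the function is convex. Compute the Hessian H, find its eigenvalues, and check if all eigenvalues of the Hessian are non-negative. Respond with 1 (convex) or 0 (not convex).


The Hessian of f(x,y) = 2*x^2 + 2*y^2 + 1*x + 8*y + 2 is:
H = [[4, 0], [0, 4]]
Trace = 4 + 4 = 8
Determinant = 4*4 - (0)^2 = 16
Discriminant = (8)^2 - 4*16 = 0.0
Eigenvalues: lambda_1 = 4.0, lambda_2 = 4.0
The function is convex.

1


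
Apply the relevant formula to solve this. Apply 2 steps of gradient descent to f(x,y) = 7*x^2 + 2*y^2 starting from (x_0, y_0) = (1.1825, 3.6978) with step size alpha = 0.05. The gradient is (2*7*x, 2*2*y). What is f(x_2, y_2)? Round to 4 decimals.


Gradient descent on f(x,y) = 7*x^2 + 2*y^2.
Starting point: (1.1825, 3.6978), alpha = 0.05
Step 1: grad_x = 2*7*1.1825 = 16.555, grad_y = 2*2*3.6978 = 14.7912
  x_1 = 1.1825 - 0.05*16.555 = 0.3548
  y_1 = 3.6978 - 0.05*14.7912 = 2.9582
Step 2: grad_x = 2*7*0.3548 = 4.9665, grad_y = 2*2*2.9582 = 11.833
  x_2 = 0.3548 - 0.05*4.9665 = 0.1064
  y_2 = 2.9582 - 0.05*11.833 = 2.3666
f(0.1064, 2.3666) = 7*0.1064^2 + 2*2.3666^2 = 11.2808


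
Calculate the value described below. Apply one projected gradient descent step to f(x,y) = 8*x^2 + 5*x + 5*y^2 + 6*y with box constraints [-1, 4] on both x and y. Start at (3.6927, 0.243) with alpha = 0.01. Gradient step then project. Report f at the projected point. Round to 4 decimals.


Step 1: Compute gradient at (3.6927, 0.243).
grad_x = 2*8*3.6927 + 5 = 64.0832
grad_y = 2*5*0.243 + 6 = 8.43
Step 2: Gradient step.
x_raw = 3.6927 - 0.01*64.0832 = 3.0519
y_raw = 0.243 - 0.01*8.43 = 0.1587
Step 3: Project onto [-1, 4].
x_proj = clip(3.0519) = 3.0519
y_proj = clip(0.1587) = 0.1587
Step 4: Evaluate f.
f(3.0519, 0.1587) = 90.8487


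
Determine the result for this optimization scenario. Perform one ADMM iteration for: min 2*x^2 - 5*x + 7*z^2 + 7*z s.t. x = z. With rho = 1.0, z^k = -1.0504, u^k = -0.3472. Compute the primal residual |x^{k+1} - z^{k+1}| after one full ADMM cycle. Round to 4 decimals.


ADMM iteration with rho = 1.0, z^k = -1.0504, u^k = -0.3472
Step 1: x-update.
Minimize 2*x^2 - 5*x + (1.0/2)*(x + 1.0504 - 0.3472)^2
FOC: (2*2 + 1.0)*x = 5 + 1.0*(-1.0504 + 0.3472)
x^{k+1} = 0.8594
Step 2: z-update.
Minimize 7*z^2 + 7*z + (1.0/2)*(0.8594 - z - 0.3472)^2
FOC: (2*7 + 1.0)*z = -7 + 1.0*(0.8594 - 0.3472)
z^{k+1} = -0.4325
Step 3: u-update.
u^{k+1} = -0.3472 + 0.8594 + 0.4325 = 0.9447
Step 4: Primal residual = |0.8594 + 0.4325| = 1.2919


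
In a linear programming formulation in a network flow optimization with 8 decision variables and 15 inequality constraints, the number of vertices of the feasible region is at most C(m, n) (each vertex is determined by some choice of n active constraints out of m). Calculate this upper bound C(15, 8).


Each vertex corresponds to some choice of n active constraints out of m, so the number of vertices is at most C(m, n) = m! / (n!(m-n)!).
m = 15, n = 8
Numerator: 15 * 14 * 13 * 12 * 11 * 10 * 9 * 8
Denominator: 8! = 40320
C(15, 8) = 6435


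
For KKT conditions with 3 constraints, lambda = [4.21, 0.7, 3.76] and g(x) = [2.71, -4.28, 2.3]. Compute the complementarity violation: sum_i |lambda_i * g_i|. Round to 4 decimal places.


KKT complementary slackness check:
lambda_1 * g_1 = 4.21 * 2.71 = 11.4091
lambda_2 * g_2 = 0.7 * -4.28 = -2.996
lambda_3 * g_3 = 3.76 * 2.3 = 8.648
Total violation = 11.4091 + 2.996 + 8.648 = 23.0531


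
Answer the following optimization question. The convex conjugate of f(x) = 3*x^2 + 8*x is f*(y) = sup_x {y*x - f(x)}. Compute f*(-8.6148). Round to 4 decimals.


f*(y) = sup_x {y*x - a*x^2 - b*x} = sup_x {(y-b)*x - a*x^2}
FOC: (y - b) - 2a*x = 0 => x* = (y - b)/(2a)
x* = (-8.6148 - 8)/(2*3) = -2.7691
f*(-8.6148) = (y-b)^2/(4a) = (-8.6148 - 8)^2/(4*3)
= 276.0516/12 = 23.0043


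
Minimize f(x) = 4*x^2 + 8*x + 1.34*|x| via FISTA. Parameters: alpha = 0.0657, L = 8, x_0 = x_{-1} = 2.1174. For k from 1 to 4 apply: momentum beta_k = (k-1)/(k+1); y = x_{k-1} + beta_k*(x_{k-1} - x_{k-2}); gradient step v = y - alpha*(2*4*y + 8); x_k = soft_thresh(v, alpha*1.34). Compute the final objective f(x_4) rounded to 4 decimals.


FISTA on f(x) = 4*x^2 + 8*x + 1.34*|x|
L = 8, alpha = 0.0657
Iteration 1: beta = 0.0, y = 2.1174 + 0.0*(2.1174 - 2.1174) = 2.1174
  grad(y) = 24.9392, v = y - alpha*grad = 0.4789
  prox(v) = soft_thresh(0.4789, 0.088) = 0.3909
Iteration 2: beta = 0.3333, y = 0.3909 + 0.3333*(0.3909 - 2.1174) = -0.1847
  grad(y) = 6.5227, v = y - alpha*grad = -0.6132
  prox(v) = soft_thresh(-0.6132, 0.088) = -0.5252
Iteration 3: beta = 0.5, y = -0.5252 + 0.5*(-0.5252 - 0.3909) = -0.9832
  grad(y) = 0.1346, v = y - alpha*grad = -0.992
  prox(v) = soft_thresh(-0.992, 0.088) = -0.904
Iteration 4: beta = 0.6, y = -0.904 + 0.6*(-0.904 + 0.5252) = -1.1313
  grad(y) = -1.0502, v = y - alpha*grad = -1.0623
  prox(v) = soft_thresh(-1.0623, 0.088) = -0.9742
f(x_4) = 4*(-0.9742)^2 + 8*(-0.9742) + 1.34*|-0.9742| = -2.6919


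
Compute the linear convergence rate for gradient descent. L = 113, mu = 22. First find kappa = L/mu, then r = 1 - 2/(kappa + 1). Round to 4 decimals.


Step 1: Compute the condition number.
kappa = L/mu = 113/22 = 5.1364
Step 2: Compute the convergence rate.
r = 1 - 2/(kappa + 1) = 1 - 2*mu/(L + mu) = (L - mu)/(L + mu) = 91/135 = 0.6741


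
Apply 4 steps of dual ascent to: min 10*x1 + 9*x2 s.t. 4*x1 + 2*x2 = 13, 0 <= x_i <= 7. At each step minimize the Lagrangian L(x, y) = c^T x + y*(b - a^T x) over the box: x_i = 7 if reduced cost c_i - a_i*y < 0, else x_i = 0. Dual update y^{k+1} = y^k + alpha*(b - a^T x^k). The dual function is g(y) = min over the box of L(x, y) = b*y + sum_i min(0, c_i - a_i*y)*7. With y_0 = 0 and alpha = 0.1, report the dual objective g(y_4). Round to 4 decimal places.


Dual ascent for LP: min 10*x1 + 9*x2, 4*x1 + 2*x2 = 13, 0 <= x_i <= 7
Step 1: y^k = 0.0, reduced costs: (10.0, 9.0)
  x^k = (0.0, 0.0), subgradient = b - a^T x = 13.0
  y^{k+1} = 0.0 + 0.1*13.0 = 1.3
Step 2: y^k = 1.3, reduced costs: (4.8, 6.4)
  x^k = (0.0, 0.0), subgradient = b - a^T x = 13.0
  y^{k+1} = 1.3 + 0.1*13.0 = 2.6
Step 3: y^k = 2.6, reduced costs: (-0.4, 3.8)
  x^k = (7.0, 0.0), subgradient = b - a^T x = -15.0
  y^{k+1} = 2.6 + 0.1*-15.0 = 1.1
Step 4: y^k = 1.1, reduced costs: (5.6, 6.8)
  x^k = (0.0, 0.0), subgradient = b - a^T x = 13.0
  y^{k+1} = 1.1 + 0.1*13.0 = 2.4
Dual objective at y_4 = 2.4: reduced costs (0.4, 4.2), box minimizer x = (0.0, 0.0)
g(y_4) = b*y + (c1 - a1*y)*x1 + (c2 - a2*y)*x2 = 13*2.4 + 0.4*0.0 + 4.2*0.0 = 31.2 + 0.0 + 0.0 = 31.2


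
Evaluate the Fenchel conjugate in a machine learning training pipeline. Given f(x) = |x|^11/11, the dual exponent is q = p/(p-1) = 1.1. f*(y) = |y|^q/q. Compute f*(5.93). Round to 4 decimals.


The conjugate exponent q satisfies 1/p + 1/q = 1.
p = 11, so q = 11/(11 - 1) = 1.1
|y|^q = 5.93^1.1 = 7.0853
f*(5.93) = 7.0853 / 1.1 = 6.4412


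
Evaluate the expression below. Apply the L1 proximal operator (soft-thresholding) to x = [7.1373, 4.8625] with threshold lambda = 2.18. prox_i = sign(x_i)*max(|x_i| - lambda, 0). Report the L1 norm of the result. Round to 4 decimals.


Soft-thresholding with lambda = 2.18:
prox(7.1373) = sign(7.1373)*max(|7.1373| - 2.18, 0) = 4.9573
prox(4.8625) = sign(4.8625)*max(|4.8625| - 2.18, 0) = 2.6825
prox(x) = [4.9573, 2.6825]
||prox(x)||_1 = 4.9573 + 2.6825 = 7.6398


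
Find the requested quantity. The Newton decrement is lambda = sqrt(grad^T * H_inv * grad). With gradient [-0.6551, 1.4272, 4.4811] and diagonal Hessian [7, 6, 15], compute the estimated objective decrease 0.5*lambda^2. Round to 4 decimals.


Step 1: H is diagonal, so H^(-1) * g = [-0.0936, 0.2379, 0.2987].
Step 2: g^T H^(-1) g = sum_i g_i^2 / H_ii
  = (-0.6551)^2/7 + (1.4272)^2/6 + (4.4811)^2/15
  = 0.0613 + 0.3395 + 1.3387 = 1.7395
Step 3: Objective decrease = 0.5 * g^T H^(-1) g = 0.8697


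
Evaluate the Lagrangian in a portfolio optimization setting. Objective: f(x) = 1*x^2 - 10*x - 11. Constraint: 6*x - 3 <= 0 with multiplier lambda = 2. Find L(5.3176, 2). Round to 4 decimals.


Step 1: Evaluate f(x).
f(5.3176) = 1*5.3176^2 - 10*5.3176 - 11 = -35.8991
Step 2: Evaluate g(x).
g(5.3176) = 6*5.3176 - 3 = 28.9056
Step 3: Compute Lagrangian.
L = -35.8991 + 2*28.9056 = 21.9121


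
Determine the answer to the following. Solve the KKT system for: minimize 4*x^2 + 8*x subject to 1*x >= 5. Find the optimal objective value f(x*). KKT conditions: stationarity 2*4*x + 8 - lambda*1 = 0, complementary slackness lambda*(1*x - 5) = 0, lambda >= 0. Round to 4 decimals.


Step 1: Try lambda = 0 (constraint inactive).
x_unc = -8/(2*4) = -1.0
Check: 1*-1.0 = -1.0 < 5 -- violated!
Step 2: Constraint must be active: 1*x = 5
x* = 5/1 = 5.0
lambda = (2*4*5.0 + 8)/1 = 48.0
Step 3: Compute optimal value.
f(x*) = 4*5.0^2 + 8*5.0 = 140.0


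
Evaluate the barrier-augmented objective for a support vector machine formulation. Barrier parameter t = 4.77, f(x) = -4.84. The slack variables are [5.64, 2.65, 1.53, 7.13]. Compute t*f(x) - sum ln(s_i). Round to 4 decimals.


Step 1: Compute log-barrier.
ln values: [1.7299, 0.9746, 0.4253, 1.9643]
phi = -(1.7299 + 0.9746 + 0.4253 + 1.9643) = -5.094
Step 2: Compute augmented objective.
t*f(x) = 4.77*-4.84 = -23.0868
Total = -23.0868 - 5.094 = -28.1808


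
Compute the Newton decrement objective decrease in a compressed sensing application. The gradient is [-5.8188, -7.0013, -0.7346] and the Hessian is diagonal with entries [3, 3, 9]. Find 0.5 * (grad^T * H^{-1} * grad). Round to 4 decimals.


Step 1: H is diagonal, so H^(-1) * g = [-1.9396, -2.3338, -0.0816].
Step 2: g^T H^(-1) g = sum_i g_i^2 / H_ii
  = (-5.8188)^2/3 + (-7.0013)^2/3 + (-0.7346)^2/9
  = 11.2861 + 16.3394 + 0.06 = 27.6855
Step 3: Objective decrease = 0.5 * g^T H^(-1) g = 13.8428


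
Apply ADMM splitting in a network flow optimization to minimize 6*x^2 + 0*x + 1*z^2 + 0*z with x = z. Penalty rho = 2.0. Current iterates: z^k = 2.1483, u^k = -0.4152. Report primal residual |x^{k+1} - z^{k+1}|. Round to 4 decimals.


ADMM iteration with rho = 2.0, z^k = 2.1483, u^k = -0.4152
Step 1: x-update.
Minimize 6*x^2 + 0*x + (2.0/2)*(x - 2.1483 - 0.4152)^2
FOC: (2*6 + 2.0)*x = 0 + 2.0*(2.1483 + 0.4152)
x^{k+1} = 0.3662
Step 2: z-update.
Minimize 1*z^2 + 0*z + (2.0/2)*(0.3662 - z - 0.4152)^2
FOC: (2*1 + 2.0)*z = 0 + 2.0*(0.3662 - 0.4152)
z^{k+1} = -0.0245
Step 3: u-update.
u^{k+1} = -0.4152 + 0.3662 + 0.0245 = -0.0245
Step 4: Primal residual = |0.3662 + 0.0245| = 0.3907


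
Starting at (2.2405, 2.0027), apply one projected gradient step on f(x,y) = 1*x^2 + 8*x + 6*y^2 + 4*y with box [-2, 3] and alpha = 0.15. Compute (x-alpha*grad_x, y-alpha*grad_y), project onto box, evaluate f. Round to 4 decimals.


Step 1: Compute gradient at (2.2405, 2.0027).
grad_x = 2*1*2.2405 + 8 = 12.481
grad_y = 2*6*2.0027 + 4 = 28.0324
Step 2: Gradient step.
x_raw = 2.2405 - 0.15*12.481 = 0.3684
y_raw = 2.0027 - 0.15*28.0324 = -2.2022
Step 3: Project onto [-2, 3].
x_proj = clip(0.3684) = 0.3684
y_proj = clip(-2.2022) = -2.0
Step 4: Evaluate f.
f(0.3684, -2.0) = 19.0825


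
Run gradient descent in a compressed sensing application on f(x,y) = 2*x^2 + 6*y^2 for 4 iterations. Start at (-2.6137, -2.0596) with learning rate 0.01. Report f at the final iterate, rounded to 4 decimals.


Gradient descent on f(x,y) = 2*x^2 + 6*y^2.
Starting point: (-2.6137, -2.0596), alpha = 0.01
Step 1: grad_x = 2*2*-2.6137 = -10.4548, grad_y = 2*6*-2.0596 = -24.7152
  x_1 = -2.6137 - 0.01*-10.4548 = -2.5092
  y_1 = -2.0596 - 0.01*-24.7152 = -1.8124
Step 2: grad_x = 2*2*-2.5092 = -10.0366, grad_y = 2*6*-1.8124 = -21.7494
  x_2 = -2.5092 - 0.01*-10.0366 = -2.4088
  y_2 = -1.8124 - 0.01*-21.7494 = -1.595
Step 3: grad_x = 2*2*-2.4088 = -9.6351, grad_y = 2*6*-1.595 = -19.1395
  x_3 = -2.4088 - 0.01*-9.6351 = -2.3124
  y_3 = -1.595 - 0.01*-19.1395 = -1.4036
Step 4: grad_x = 2*2*-2.3124 = -9.2497, grad_y = 2*6*-1.4036 = -16.8427
  x_4 = -2.3124 - 0.01*-9.2497 = -2.2199
  y_4 = -1.4036 - 0.01*-16.8427 = -1.2351
f(-2.2199, -1.2351) = 2*(-2.2199)^2 + 6*(-1.2351)^2 = 19.0096


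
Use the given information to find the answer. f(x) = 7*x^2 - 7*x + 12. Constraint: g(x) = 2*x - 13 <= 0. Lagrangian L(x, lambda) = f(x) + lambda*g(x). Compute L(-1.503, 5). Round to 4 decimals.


Step 1: Evaluate f(x).
f(-1.503) = 7*(-1.503)^2 - 7*(-1.503) + 12 = 38.3341
Step 2: Evaluate g(x).
g(-1.503) = 2*-1.503 - 13 = -16.006
Step 3: Compute Lagrangian.
L = 38.3341 + 5*-16.006 = -41.6959


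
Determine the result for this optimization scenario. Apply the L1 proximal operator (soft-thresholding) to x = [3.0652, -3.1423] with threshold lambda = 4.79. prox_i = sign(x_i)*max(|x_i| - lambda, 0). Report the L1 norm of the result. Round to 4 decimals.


Soft-thresholding with lambda = 4.79:
prox(3.0652) = sign(3.0652)*max(|3.0652| - 4.79, 0) = 0.0
prox(-3.1423) = sign(-3.1423)*max(|-3.1423| - 4.79, 0) = 0.0
prox(x) = [0.0, 0.0]
||prox(x)||_1 = 0.0 + 0.0 = 0.0


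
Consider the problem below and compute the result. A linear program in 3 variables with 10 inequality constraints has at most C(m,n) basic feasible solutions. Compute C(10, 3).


Each vertex corresponds to some choice of n active constraints out of m, so the number of vertices is at most C(m, n) = m! / (n!(m-n)!).
m = 10, n = 3
Numerator: 10 * 9 * 8
Denominator: 3! = 6
C(10, 3) = 120


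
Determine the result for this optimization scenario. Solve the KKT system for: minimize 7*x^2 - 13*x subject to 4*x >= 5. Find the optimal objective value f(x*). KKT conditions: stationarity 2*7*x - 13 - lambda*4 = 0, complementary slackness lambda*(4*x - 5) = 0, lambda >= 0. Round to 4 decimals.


Step 1: Try lambda = 0 (constraint inactive).
x_unc = 13/(2*7) = 0.9286
Check: 4*0.9286 = 3.7144 < 5 -- violated!
Step 2: Constraint must be active: 4*x = 5
x* = 5/4 = 1.25
lambda = (2*7*1.25 - 13)/4 = 1.125
Step 3: Compute optimal value.
f(x*) = 7*1.25^2 - 13*1.25 = -5.3125


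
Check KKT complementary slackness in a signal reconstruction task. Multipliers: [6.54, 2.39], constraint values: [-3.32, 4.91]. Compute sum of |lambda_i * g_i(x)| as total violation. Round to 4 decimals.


KKT complementary slackness check:
lambda_1 * g_1 = 6.54 * -3.32 = -21.7128
lambda_2 * g_2 = 2.39 * 4.91 = 11.7349
Total violation = 21.7128 + 11.7349 = 33.4477


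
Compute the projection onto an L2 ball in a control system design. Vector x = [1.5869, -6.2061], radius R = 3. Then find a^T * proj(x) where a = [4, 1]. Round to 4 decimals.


Step 1: Compute ||x|| (intermediates to 6 decimals).
||x|| = sqrt(1.5869^2 + (-6.2061)^2) = 6.405773
Step 2: Project.
Since ||x|| > R, scale = R/||x|| = 3/6.405773 = 0.468328, proj(x) = scale * x
proj(x) = [0.74319, -2.90649]
Step 3: Dot product.
a^T * proj(x) = 4*0.74319 + 1*(-2.90649) = 0.0663


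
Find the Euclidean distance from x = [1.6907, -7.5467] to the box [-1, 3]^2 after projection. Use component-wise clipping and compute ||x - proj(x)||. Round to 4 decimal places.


Project each component onto [-1, 3].
clip(1.6907) = 1.6907, clip(-7.5467) = -1.0
Projection = [1.6907, -1.0]
Squared diffs: [0.0, 42.8593]
Distance = sqrt(42.8593) = 6.5467


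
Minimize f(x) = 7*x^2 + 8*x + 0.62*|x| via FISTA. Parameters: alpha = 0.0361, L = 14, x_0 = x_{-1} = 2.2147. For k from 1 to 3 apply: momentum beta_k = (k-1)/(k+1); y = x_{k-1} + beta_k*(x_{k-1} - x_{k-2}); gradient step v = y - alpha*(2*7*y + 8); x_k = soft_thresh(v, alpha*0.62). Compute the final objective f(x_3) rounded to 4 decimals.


FISTA on f(x) = 7*x^2 + 8*x + 0.62*|x|
L = 14, alpha = 0.0361
Iteration 1: beta = 0.0, y = 2.2147 + 0.0*(2.2147 - 2.2147) = 2.2147
  grad(y) = 39.0058, v = y - alpha*grad = 0.8066
  prox(v) = soft_thresh(0.8066, 0.0224) = 0.7842
Iteration 2: beta = 0.3333, y = 0.7842 + 0.3333*(0.7842 - 2.2147) = 0.3074
  grad(y) = 12.3033, v = y - alpha*grad = -0.1368
  prox(v) = soft_thresh(-0.1368, 0.0224) = -0.1144
Iteration 3: beta = 0.5, y = -0.1144 + 0.5*(-0.1144 - 0.7842) = -0.5637
  grad(y) = 0.1084, v = y - alpha*grad = -0.5676
  prox(v) = soft_thresh(-0.5676, 0.0224) = -0.5452
f(x_3) = 7*(-0.5452)^2 + 8*(-0.5452) + 0.62*|-0.5452| = -1.9429


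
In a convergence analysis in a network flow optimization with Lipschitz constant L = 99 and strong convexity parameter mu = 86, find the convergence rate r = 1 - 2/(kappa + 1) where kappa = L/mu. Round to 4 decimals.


Step 1: Compute the condition number.
kappa = L/mu = 99/86 = 1.1512
Step 2: Compute the convergence rate.
r = 1 - 2/(kappa + 1) = 1 - 2*mu/(L + mu) = (L - mu)/(L + mu) = 13/185 = 0.0703


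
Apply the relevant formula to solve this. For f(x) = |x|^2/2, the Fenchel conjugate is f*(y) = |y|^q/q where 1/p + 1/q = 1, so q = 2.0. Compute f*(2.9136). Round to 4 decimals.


The conjugate exponent q satisfies 1/p + 1/q = 1.
p = 2, so q = 2/(2 - 1) = 2.0
|y|^q = 2.9136^2.0 = 8.4891
f*(2.9136) = 8.4891 / 2.0 = 4.2445


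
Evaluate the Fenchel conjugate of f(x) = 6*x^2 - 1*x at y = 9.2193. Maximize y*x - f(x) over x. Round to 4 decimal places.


f*(y) = sup_x {y*x - a*x^2 - b*x} = sup_x {(y-b)*x - a*x^2}
FOC: (y - b) - 2a*x = 0 => x* = (y - b)/(2a)
x* = (9.2193 + 1)/(2*6) = 0.8516
f*(9.2193) = (y-b)^2/(4a) = (9.2193 + 1)^2/(4*6)
= 104.4341/24 = 4.3514


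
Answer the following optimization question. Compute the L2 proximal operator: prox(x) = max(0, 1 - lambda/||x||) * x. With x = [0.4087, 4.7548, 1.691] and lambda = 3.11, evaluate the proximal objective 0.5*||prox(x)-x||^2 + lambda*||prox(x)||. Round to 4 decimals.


Step 1: Compute ||x||.
||x|| = 5.0631
Step 2: Compute scaling factor.
scale = max(0, 1 - 3.11/5.0631) = 0.3857
Step 3: prox(x) = [0.1577, 1.8342, 0.6523]
||prox(x)|| = 1.9531
Step 4: Proximal objective.
0.5*||prox-x||^2 = 4.8361
lambda*||prox|| = 6.0741
Total = 10.9101


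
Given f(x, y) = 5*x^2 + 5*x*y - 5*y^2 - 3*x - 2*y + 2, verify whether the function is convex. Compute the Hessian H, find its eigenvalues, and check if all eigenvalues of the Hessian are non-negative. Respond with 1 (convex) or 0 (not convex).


The Hessian of f(x,y) = 5*x^2 + 5*x*y - 5*y^2 - 3*x - 2*y + 2 is:
H = [[10, 5], [5, -10]]
Trace = 10 - 10 = 0
Determinant = 10*-10 - (5)^2 = -125
Discriminant = (0)^2 - 4*-125 = 500.0
Eigenvalues: lambda_1 = -11.1803, lambda_2 = 11.1803
The function is not convex.

0


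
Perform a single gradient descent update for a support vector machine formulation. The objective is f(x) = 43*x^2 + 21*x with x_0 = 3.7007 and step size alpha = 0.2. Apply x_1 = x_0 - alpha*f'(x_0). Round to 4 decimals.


We compute the gradient at x_0 and apply the update.
f'(x) = 86*x + 21
f'(3.7007) = 86*3.7007 + 21 = 339.2602
x_1 = 3.7007 - 0.2*339.2602 = -64.1513


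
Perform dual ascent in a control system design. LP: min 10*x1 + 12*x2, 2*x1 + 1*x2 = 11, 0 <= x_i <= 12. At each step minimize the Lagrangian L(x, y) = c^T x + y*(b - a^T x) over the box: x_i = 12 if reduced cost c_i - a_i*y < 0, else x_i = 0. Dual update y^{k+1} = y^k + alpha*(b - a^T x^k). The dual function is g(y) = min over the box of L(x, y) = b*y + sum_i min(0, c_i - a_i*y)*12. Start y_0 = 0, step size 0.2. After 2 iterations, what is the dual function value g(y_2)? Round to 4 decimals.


Dual ascent for LP: min 10*x1 + 12*x2, 2*x1 + 1*x2 = 11, 0 <= x_i <= 12
Step 1: y^k = 0.0, reduced costs: (10.0, 12.0)
  x^k = (0.0, 0.0), subgradient = b - a^T x = 11.0
  y^{k+1} = 0.0 + 0.2*11.0 = 2.2
Step 2: y^k = 2.2, reduced costs: (5.6, 9.8)
  x^k = (0.0, 0.0), subgradient = b - a^T x = 11.0
  y^{k+1} = 2.2 + 0.2*11.0 = 4.4
Dual objective at y_2 = 4.4: reduced costs (1.2, 7.6), box minimizer x = (0.0, 0.0)
g(y_2) = b*y + (c1 - a1*y)*x1 + (c2 - a2*y)*x2 = 11*4.4 + 1.2*0.0 + 7.6*0.0 = 48.4 + 0.0 + 0.0 = 48.4


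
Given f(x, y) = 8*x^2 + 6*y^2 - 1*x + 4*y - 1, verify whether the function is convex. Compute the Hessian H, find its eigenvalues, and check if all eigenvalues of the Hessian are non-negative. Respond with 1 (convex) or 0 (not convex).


The Hessian of f(x,y) = 8*x^2 + 6*y^2 - 1*x + 4*y - 1 is:
H = [[16, 0], [0, 12]]
Trace = 16 + 12 = 28
Determinant = 16*12 - (0)^2 = 192
Discriminant = (28)^2 - 4*192 = 16.0
Eigenvalues: lambda_1 = 12.0, lambda_2 = 16.0
The function is convex.

1


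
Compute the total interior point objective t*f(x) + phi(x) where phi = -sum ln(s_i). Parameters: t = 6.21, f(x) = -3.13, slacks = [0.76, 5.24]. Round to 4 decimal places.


Step 1: Compute log-barrier.
ln values: [-0.2744, 1.6563]
phi = -(-0.2744 + 1.6563) = -1.3819
Step 2: Compute augmented objective.
t*f(x) = 6.21*-3.13 = -19.4373
Total = -19.4373 - 1.3819 = -20.8192


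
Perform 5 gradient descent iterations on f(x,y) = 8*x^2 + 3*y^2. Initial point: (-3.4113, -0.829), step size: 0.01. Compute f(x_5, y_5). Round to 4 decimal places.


Gradient descent on f(x,y) = 8*x^2 + 3*y^2.
Starting point: (-3.4113, -0.829), alpha = 0.01
Step 1: grad_x = 2*8*-3.4113 = -54.5808, grad_y = 2*3*-0.829 = -4.974
  x_1 = -3.4113 - 0.01*-54.5808 = -2.8655
  y_1 = -0.829 - 0.01*-4.974 = -0.7793
Step 2: grad_x = 2*8*-2.8655 = -45.8479, grad_y = 2*3*-0.7793 = -4.6756
  x_2 = -2.8655 - 0.01*-45.8479 = -2.407
  y_2 = -0.7793 - 0.01*-4.6756 = -0.7325
Step 3: grad_x = 2*8*-2.407 = -38.5122, grad_y = 2*3*-0.7325 = -4.395
  x_3 = -2.407 - 0.01*-38.5122 = -2.0219
  y_3 = -0.7325 - 0.01*-4.395 = -0.6886
Step 4: grad_x = 2*8*-2.0219 = -32.3503, grad_y = 2*3*-0.6886 = -4.1313
  x_4 = -2.0219 - 0.01*-32.3503 = -1.6984
  y_4 = -0.6886 - 0.01*-4.1313 = -0.6472
Step 5: grad_x = 2*8*-1.6984 = -27.1742, grad_y = 2*3*-0.6472 = -3.8834
  x_5 = -1.6984 - 0.01*-27.1742 = -1.4266
  y_5 = -0.6472 - 0.01*-3.8834 = -0.6084
f(-1.4266, -0.6084) = 8*(-1.4266)^2 + 3*(-0.6084)^2 = 17.393


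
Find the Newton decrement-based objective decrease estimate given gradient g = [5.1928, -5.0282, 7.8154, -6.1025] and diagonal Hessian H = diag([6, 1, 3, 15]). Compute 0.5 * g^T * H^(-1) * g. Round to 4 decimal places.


Step 1: H is diagonal, so H^(-1) * g = [0.8655, -5.0282, 2.6051, -0.4068].
Step 2: g^T H^(-1) g = sum_i g_i^2 / H_ii
  = (5.1928)^2/6 + (-5.0282)^2/1 + (7.8154)^2/3 + (-6.1025)^2/15
  = 4.4942 + 25.2828 + 20.3602 + 2.4827 = 52.6199
Step 3: Objective decrease = 0.5 * g^T H^(-1) g = 26.3099


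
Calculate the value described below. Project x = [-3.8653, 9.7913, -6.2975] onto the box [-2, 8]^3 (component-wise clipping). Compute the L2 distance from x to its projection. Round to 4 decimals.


Project each component onto [-2, 8].
clip(-3.8653) = -2.0, clip(9.7913) = 8.0, clip(-6.2975) = -2.0
Projection = [-2.0, 8.0, -2.0]
Squared diffs: [3.4793, 3.2088, 18.4685]
Distance = sqrt(25.1566) = 5.0156


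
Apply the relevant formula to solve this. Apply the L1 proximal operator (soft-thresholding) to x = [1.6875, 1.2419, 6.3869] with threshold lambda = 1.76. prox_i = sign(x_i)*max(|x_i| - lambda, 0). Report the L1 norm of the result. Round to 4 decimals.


Soft-thresholding with lambda = 1.76:
prox(1.6875) = sign(1.6875)*max(|1.6875| - 1.76, 0) = 0.0
prox(1.2419) = sign(1.2419)*max(|1.2419| - 1.76, 0) = 0.0
prox(6.3869) = sign(6.3869)*max(|6.3869| - 1.76, 0) = 4.6269
prox(x) = [0.0, 0.0, 4.6269]
||prox(x)||_1 = 0.0 + 0.0 + 4.6269 = 4.6269


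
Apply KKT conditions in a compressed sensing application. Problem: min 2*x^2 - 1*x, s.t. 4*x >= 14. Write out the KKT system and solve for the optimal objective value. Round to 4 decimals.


Step 1: Try lambda = 0 (constraint inactive).
x_unc = 1/(2*2) = 0.25
Check: 4*0.25 = 1.0 < 14 -- violated!
Step 2: Constraint must be active: 4*x = 14
x* = 14/4 = 3.5
lambda = (2*2*3.5 - 1)/4 = 3.25
Step 3: Compute optimal value.
f(x*) = 2*3.5^2 - 1*3.5 = 21.0


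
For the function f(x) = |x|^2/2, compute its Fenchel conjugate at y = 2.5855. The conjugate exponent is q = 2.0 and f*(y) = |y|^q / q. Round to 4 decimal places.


The conjugate exponent q satisfies 1/p + 1/q = 1.
p = 2, so q = 2/(2 - 1) = 2.0
|y|^q = 2.5855^2.0 = 6.6848
f*(2.5855) = 6.6848 / 2.0 = 3.3424


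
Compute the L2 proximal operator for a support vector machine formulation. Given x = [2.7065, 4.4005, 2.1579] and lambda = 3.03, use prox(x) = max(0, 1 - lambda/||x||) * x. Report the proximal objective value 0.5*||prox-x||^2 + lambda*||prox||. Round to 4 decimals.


Step 1: Compute ||x||.
||x|| = 5.5988
Step 2: Compute scaling factor.
scale = max(0, 1 - 3.03/5.5988) = 0.4588
Step 3: prox(x) = [1.2418, 2.019, 0.9901]
||prox(x)|| = 2.5688
Step 4: Proximal objective.
0.5*||prox-x||^2 = 4.5905
lambda*||prox|| = 7.7835
Total = 12.3738


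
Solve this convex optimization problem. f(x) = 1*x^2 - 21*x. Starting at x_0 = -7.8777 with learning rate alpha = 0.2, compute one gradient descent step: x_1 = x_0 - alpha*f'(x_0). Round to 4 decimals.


We compute the gradient at x_0 and apply the update.
f'(x) = 2*x - 21
f'(-7.8777) = 2*-7.8777 - 21 = -36.7554
x_1 = -7.8777 - 0.2*-36.7554 = -0.5266


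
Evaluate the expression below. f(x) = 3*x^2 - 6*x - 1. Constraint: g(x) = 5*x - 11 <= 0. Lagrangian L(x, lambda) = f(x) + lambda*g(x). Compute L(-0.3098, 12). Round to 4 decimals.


Step 1: Evaluate f(x).
f(-0.3098) = 3*(-0.3098)^2 - 6*(-0.3098) - 1 = 1.1467
Step 2: Evaluate g(x).
g(-0.3098) = 5*-0.3098 - 11 = -12.549
Step 3: Compute Lagrangian.
L = 1.1467 + 12*-12.549 = -149.4413


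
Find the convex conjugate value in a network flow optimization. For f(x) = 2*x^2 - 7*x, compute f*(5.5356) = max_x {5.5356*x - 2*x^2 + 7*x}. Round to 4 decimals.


f*(y) = sup_x {y*x - a*x^2 - b*x} = sup_x {(y-b)*x - a*x^2}
FOC: (y - b) - 2a*x = 0 => x* = (y - b)/(2a)
x* = (5.5356 + 7)/(2*2) = 3.1339
f*(5.5356) = (y-b)^2/(4a) = (5.5356 + 7)^2/(4*2)
= 157.1413/8 = 19.6427


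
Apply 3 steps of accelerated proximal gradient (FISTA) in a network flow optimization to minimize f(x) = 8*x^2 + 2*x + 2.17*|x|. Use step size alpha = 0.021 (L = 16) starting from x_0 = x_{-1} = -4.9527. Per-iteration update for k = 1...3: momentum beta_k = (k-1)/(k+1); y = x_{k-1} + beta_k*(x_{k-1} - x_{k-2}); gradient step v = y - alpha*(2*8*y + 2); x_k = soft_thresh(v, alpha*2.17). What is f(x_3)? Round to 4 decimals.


FISTA on f(x) = 8*x^2 + 2*x + 2.17*|x|
L = 16, alpha = 0.021
Iteration 1: beta = 0.0, y = -4.9527 + 0.0*(-4.9527 + 4.9527) = -4.9527
  grad(y) = -77.2432, v = y - alpha*grad = -3.3306
  prox(v) = soft_thresh(-3.3306, 0.0456) = -3.285
Iteration 2: beta = 0.3333, y = -3.285 + 0.3333*(-3.285 + 4.9527) = -2.7291
  grad(y) = -41.6661, v = y - alpha*grad = -1.8541
  prox(v) = soft_thresh(-1.8541, 0.0456) = -1.8086
Iteration 3: beta = 0.5, y = -1.8086 + 0.5*(-1.8086 + 3.285) = -1.0703
  grad(y) = -15.1256, v = y - alpha*grad = -0.7527
  prox(v) = soft_thresh(-0.7527, 0.0456) = -0.7071
f(x_3) = 8*(-0.7071)^2 + 2*(-0.7071) + 2.17*|-0.7071| = 4.1206


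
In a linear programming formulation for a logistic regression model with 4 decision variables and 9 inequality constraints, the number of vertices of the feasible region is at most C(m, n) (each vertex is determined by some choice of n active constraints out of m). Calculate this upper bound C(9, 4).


Each vertex corresponds to some choice of n active constraints out of m, so the number of vertices is at most C(m, n) = m! / (n!(m-n)!).
m = 9, n = 4
Numerator: 9 * 8 * 7 * 6
Denominator: 4! = 24
C(9, 4) = 126


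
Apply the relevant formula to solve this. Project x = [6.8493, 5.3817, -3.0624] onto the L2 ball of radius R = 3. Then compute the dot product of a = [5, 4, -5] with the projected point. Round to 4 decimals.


Step 1: Compute ||x|| (intermediates to 6 decimals).
||x|| = sqrt(6.8493^2 + 5.3817^2 + (-3.0624)^2) = 9.233304
Step 2: Project.
Since ||x|| > R, scale = R/||x|| = 3/9.233304 = 0.324911, proj(x) = scale * x
proj(x) = [2.225413, 1.748574, -0.995007]
Step 3: Dot product.
a^T * proj(x) = 5*2.225413 + 4*1.748574 - 5*(-0.995007) = 23.0964


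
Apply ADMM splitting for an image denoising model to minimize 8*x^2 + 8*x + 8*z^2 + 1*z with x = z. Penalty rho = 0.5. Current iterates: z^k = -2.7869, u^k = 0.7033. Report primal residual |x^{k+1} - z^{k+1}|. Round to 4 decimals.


ADMM iteration with rho = 0.5, z^k = -2.7869, u^k = 0.7033
Step 1: x-update.
Minimize 8*x^2 + 8*x + (0.5/2)*(x + 2.7869 + 0.7033)^2
FOC: (2*8 + 0.5)*x = -8 + 0.5*(-2.7869 - 0.7033)
x^{k+1} = -0.5906
Step 2: z-update.
Minimize 8*z^2 + 1*z + (0.5/2)*(-0.5906 - z + 0.7033)^2
FOC: (2*8 + 0.5)*z = -1 + 0.5*(-0.5906 + 0.7033)
z^{k+1} = -0.0572
Step 3: u-update.
u^{k+1} = 0.7033 - 0.5906 + 0.0572 = 0.1699
Step 4: Primal residual = |-0.5906 + 0.0572| = 0.5334


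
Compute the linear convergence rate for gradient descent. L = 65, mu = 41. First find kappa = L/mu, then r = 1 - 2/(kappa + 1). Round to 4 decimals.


Step 1: Compute the condition number.
kappa = L/mu = 65/41 = 1.5854
Step 2: Compute the convergence rate.
r = 1 - 2/(kappa + 1) = 1 - 2*mu/(L + mu) = (L - mu)/(L + mu) = 24/106 = 0.2264


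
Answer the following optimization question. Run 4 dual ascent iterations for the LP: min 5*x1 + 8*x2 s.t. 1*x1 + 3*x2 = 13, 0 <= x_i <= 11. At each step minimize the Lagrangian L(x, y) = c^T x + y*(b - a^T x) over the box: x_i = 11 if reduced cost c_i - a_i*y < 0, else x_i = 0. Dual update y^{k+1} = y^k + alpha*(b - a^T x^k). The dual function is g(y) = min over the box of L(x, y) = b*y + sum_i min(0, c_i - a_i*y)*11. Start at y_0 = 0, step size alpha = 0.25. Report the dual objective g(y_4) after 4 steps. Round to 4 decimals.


Dual ascent for LP: min 5*x1 + 8*x2, 1*x1 + 3*x2 = 13, 0 <= x_i <= 11
Step 1: y^k = 0.0, reduced costs: (5.0, 8.0)
  x^k = (0.0, 0.0), subgradient = b - a^T x = 13.0
  y^{k+1} = 0.0 + 0.25*13.0 = 3.25
Step 2: y^k = 3.25, reduced costs: (1.75, -1.75)
  x^k = (0.0, 11.0), subgradient = b - a^T x = -20.0
  y^{k+1} = 3.25 + 0.25*-20.0 = -1.75
Step 3: y^k = -1.75, reduced costs: (6.75, 13.25)
  x^k = (0.0, 0.0), subgradient = b - a^T x = 13.0
  y^{k+1} = -1.75 + 0.25*13.0 = 1.5
Step 4: y^k = 1.5, reduced costs: (3.5, 3.5)
  x^k = (0.0, 0.0), subgradient = b - a^T x = 13.0
  y^{k+1} = 1.5 + 0.25*13.0 = 4.75
Dual objective at y_4 = 4.75: reduced costs (0.25, -6.25), box minimizer x = (0.0, 11.0)
g(y_4) = b*y + (c1 - a1*y)*x1 + (c2 - a2*y)*x2 = 13*4.75 + 0.25*0.0 + (-6.25)*11.0 = 61.75 + 0.0 - 68.75 = -7.0


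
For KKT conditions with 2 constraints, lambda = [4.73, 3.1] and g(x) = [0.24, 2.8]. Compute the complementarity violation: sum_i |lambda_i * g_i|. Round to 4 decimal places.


KKT complementary slackness check:
lambda_1 * g_1 = 4.73 * 0.24 = 1.1352
lambda_2 * g_2 = 3.1 * 2.8 = 8.68
Total violation = 1.1352 + 8.68 = 9.8152


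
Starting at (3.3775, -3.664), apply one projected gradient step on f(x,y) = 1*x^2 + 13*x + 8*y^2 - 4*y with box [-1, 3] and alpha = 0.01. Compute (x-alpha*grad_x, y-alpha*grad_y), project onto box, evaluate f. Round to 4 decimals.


Step 1: Compute gradient at (3.3775, -3.664).
grad_x = 2*1*3.3775 + 13 = 19.755
grad_y = 2*8*-3.664 - 4 = -62.624
Step 2: Gradient step.
x_raw = 3.3775 - 0.01*19.755 = 3.18
y_raw = -3.664 - 0.01*-62.624 = -3.0378
Step 3: Project onto [-1, 3].
x_proj = clip(3.18) = 3.0
y_proj = clip(-3.0378) = -1.0
Step 4: Evaluate f.
f(3.0, -1.0) = 60.0


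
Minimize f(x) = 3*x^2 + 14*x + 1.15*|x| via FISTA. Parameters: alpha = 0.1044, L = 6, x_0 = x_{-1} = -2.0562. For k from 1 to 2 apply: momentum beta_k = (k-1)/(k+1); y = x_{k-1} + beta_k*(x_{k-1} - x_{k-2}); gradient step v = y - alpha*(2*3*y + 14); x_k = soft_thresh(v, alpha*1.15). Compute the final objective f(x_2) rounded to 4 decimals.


FISTA on f(x) = 3*x^2 + 14*x + 1.15*|x|
L = 6, alpha = 0.1044
Iteration 1: beta = 0.0, y = -2.0562 + 0.0*(-2.0562 + 2.0562) = -2.0562
  grad(y) = 1.6628, v = y - alpha*grad = -2.2298
  prox(v) = soft_thresh(-2.2298, 0.1201) = -2.1097
Iteration 2: beta = 0.3333, y = -2.1097 + 0.3333*(-2.1097 + 2.0562) = -2.1276
  grad(y) = 1.2345, v = y - alpha*grad = -2.2565
  prox(v) = soft_thresh(-2.2565, 0.1201) = -2.1364
f(x_2) = 3*(-2.1364)^2 + 14*(-2.1364) + 1.15*|-2.1364| = -13.7601


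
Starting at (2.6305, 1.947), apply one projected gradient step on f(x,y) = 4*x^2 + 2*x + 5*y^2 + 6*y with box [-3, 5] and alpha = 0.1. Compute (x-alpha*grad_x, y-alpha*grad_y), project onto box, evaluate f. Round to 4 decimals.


Step 1: Compute gradient at (2.6305, 1.947).
grad_x = 2*4*2.6305 + 2 = 23.044
grad_y = 2*5*1.947 + 6 = 25.47
Step 2: Gradient step.
x_raw = 2.6305 - 0.1*23.044 = 0.3261
y_raw = 1.947 - 0.1*25.47 = -0.6
Step 3: Project onto [-3, 5].
x_proj = clip(0.3261) = 0.3261
y_proj = clip(-0.6) = -0.6
Step 4: Evaluate f.
f(0.3261, -0.6) = -0.7224


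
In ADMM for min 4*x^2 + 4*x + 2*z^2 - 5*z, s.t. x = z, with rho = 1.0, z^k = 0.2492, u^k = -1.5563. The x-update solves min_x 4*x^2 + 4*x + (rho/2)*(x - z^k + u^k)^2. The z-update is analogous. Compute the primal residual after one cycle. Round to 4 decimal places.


ADMM iteration with rho = 1.0, z^k = 0.2492, u^k = -1.5563
Step 1: x-update.
Minimize 4*x^2 + 4*x + (1.0/2)*(x - 0.2492 - 1.5563)^2
FOC: (2*4 + 1.0)*x = -4 + 1.0*(0.2492 + 1.5563)
x^{k+1} = -0.2438
Step 2: z-update.
Minimize 2*z^2 - 5*z + (1.0/2)*(-0.2438 - z - 1.5563)^2
FOC: (2*2 + 1.0)*z = 5 + 1.0*(-0.2438 - 1.5563)
z^{k+1} = 0.64
Step 3: u-update.
u^{k+1} = -1.5563 - 0.2438 - 0.64 = -2.4401
Step 4: Primal residual = |-0.2438 - 0.64| = 0.8838
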